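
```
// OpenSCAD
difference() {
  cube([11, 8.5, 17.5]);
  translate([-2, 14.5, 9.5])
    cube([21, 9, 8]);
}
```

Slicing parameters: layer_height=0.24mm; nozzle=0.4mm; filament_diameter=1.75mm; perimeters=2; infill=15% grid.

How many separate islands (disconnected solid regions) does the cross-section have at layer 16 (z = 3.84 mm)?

1

At z = 3.84 mm: the cube (footprint 11×8.5) is included at this height; the cube at (-2, 14.5) is not intersected at this z (z outside [9.5, 17.5]); After the difference (first − rest): none of the subtracted shapes is present at this height, so the 11×8.5 cube is unchanged — 1 connected region. Overall, the cross-section is a single solid region. Island count = 1.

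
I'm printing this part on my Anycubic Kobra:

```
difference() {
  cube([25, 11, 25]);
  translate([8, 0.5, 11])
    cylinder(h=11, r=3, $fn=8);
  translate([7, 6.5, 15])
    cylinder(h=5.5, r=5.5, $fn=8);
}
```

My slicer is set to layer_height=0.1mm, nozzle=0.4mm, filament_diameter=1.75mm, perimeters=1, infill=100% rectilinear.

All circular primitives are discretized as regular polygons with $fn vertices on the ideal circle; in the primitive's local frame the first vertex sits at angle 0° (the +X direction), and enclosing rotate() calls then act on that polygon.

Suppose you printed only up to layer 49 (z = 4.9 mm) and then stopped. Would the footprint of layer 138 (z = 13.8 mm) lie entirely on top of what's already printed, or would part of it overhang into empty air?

Compare the two slices. At z = 4.9: the cube (footprint 25×11) is included at this height (area 275.00 mm²); the cylinder at (8, 0.5) does not reach this height (z outside [11, 22]); the cylinder at (7, 6.5) is not intersected at this z (z outside [15, 20.5]); After the difference (first − rest): none of the subtracted shapes is present at this height, so the 25×11 cube is unchanged — area = 275.00 mm². At z = 13.8: the cube (footprint 25×11) is included at this height (area 275.00 mm²); the r=3 cylinder at (8, 0.5) gives a regular 8-gon of circumradius 3 (constant along its height) (area = (8/2)·3.000²·sin(360°/8) = 25.46 mm²); the cylinder at (7, 6.5) is not intersected at this z (z outside [15, 20.5]); After the difference (first − rest): starting from the 25×11 cube (275.00 mm²), the r=3 cylinder at (8, 0.5) partially overlaps it — only the 15.62 mm² overlap (of its 25.46 mm²) is removed, clipping the outline — area = 259.38 mm². Checking containment: the cross-section at z = 13.8 is a subset of the cross-section at z = 4.9.

entirely on top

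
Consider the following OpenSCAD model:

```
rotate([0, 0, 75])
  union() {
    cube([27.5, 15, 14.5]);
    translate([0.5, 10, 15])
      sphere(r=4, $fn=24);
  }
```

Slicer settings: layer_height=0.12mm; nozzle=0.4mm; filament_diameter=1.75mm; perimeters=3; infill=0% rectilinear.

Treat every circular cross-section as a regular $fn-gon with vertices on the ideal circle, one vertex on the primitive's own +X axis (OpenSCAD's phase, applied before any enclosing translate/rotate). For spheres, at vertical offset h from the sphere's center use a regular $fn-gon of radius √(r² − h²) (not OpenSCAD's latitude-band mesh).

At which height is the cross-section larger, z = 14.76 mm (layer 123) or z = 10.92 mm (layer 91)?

Layer 123 (z = 14.76): the cube is not intersected at this z (z outside [0, 14.5]); the r=4 sphere at (0.5, 10) contributes a regular 24-gon of circumradius √(4²−0.24²) = 3.993 (area = (24/2)·3.993²·sin(360°/24) = 49.51 mm²); Taking the union: only the r=4 sphere at (0.5, 10) is present, so the union is just that shape — area = 49.51 mm²; (rotated 75° about Z; rotation is an isometry so areas/perimeters/island counts are preserved). So its area = 49.51 mm². Layer 91 (z = 10.92): the cube is present — its section is the full 27.5×15 rectangle (area 412.50 mm²); the sphere at (0.5, 10) is absent (|z−center|=4.080 > r=4); Combining (union): only the 27.5×15 cube is present, so the union is just that shape — area = 412.50 mm²; (rotated 75° about Z; rotation is an isometry so areas/perimeters/island counts are preserved). So its area = 412.50 mm². Layer 91 is larger (412.50 vs 49.51 mm²).

layer 91 (z = 10.92 mm)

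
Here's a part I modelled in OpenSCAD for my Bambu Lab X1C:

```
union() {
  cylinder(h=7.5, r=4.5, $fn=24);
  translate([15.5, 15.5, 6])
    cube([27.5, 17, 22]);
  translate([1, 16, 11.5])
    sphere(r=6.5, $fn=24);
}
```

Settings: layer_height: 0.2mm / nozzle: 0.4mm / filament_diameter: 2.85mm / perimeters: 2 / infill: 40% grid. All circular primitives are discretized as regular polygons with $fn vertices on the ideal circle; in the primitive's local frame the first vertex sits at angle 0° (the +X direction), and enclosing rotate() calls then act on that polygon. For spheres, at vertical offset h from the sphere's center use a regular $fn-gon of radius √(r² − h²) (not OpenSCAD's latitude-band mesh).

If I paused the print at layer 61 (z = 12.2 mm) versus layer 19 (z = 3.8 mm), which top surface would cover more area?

layer 61 (z = 12.2 mm)

Layer 61 (z = 12.2): the cylinder is not intersected at this z (z outside [0, 7.5]); the cube at (15.5, 15.5) is present — its section is the full 27.5×17 rectangle (area 467.50 mm²); the r=6.5 sphere at (1, 16) contributes a regular 24-gon of circumradius √(6.5²−0.7²) = 6.462 (area = (24/2)·6.462²·sin(360°/24) = 129.70 mm²); Taking the union: the 2 present regions are separate (no shared area or edge), so areas and boundary lengths simply add and each stays a separate island — area = 597.20 mm². So its area = 597.20 mm². Layer 19 (z = 3.8): the r=4.5 cylinder contributes a regular 24-gon of circumradius 4.5 (area = (24/2)·4.500²·sin(360°/24) = 62.89 mm²); the cube at (15.5, 15.5) does not reach this height (z outside [6, 28]); the sphere at (1, 16) is absent (|z−center|=7.700 > r=6.5); Combining (union): only the r=4.5 cylinder is present, so the union is just that shape — area = 62.89 mm². So its area = 62.89 mm². Layer 61 is larger (597.20 vs 62.89 mm²).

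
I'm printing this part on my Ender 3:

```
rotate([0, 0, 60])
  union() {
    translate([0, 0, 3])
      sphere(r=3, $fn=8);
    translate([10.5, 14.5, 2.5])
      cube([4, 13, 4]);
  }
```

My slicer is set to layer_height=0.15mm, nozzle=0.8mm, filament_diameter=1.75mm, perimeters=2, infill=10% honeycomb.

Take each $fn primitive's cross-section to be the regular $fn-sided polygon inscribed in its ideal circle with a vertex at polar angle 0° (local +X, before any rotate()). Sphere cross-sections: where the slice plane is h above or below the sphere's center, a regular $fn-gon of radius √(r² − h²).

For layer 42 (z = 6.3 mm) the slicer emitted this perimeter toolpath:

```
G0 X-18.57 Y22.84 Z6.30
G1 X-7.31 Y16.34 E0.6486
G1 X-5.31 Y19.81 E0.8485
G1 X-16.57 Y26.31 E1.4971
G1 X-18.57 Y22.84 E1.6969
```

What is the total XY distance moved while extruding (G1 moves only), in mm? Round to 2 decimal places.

Sum the Euclidean lengths of each G1 segment: total = 34.01 mm.

34.01 mm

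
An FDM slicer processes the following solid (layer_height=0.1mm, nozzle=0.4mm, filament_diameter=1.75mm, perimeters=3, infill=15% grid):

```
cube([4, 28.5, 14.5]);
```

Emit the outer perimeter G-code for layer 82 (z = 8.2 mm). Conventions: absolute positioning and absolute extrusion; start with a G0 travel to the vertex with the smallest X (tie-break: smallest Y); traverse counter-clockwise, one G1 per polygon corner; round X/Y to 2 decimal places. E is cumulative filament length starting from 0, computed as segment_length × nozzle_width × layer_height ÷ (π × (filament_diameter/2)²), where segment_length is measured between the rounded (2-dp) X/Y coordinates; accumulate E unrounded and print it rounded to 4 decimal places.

At z = 8.2 mm: the cube is present — its section is the full 4×28.5 rectangle. The outline is a single polygon with 4 vertices. Extrusion per mm of travel: 0.4 × 0.1 / (π × 0.875²) = 0.016630. Accumulating E over each segment gives final E = 1.0810.

G0 X0.00 Y0.00 Z8.20
G1 X4.00 Y0.00 E0.0665
G1 X4.00 Y28.50 E0.5405
G1 X0.00 Y28.50 E0.6070
G1 X0.00 Y0.00 E1.0810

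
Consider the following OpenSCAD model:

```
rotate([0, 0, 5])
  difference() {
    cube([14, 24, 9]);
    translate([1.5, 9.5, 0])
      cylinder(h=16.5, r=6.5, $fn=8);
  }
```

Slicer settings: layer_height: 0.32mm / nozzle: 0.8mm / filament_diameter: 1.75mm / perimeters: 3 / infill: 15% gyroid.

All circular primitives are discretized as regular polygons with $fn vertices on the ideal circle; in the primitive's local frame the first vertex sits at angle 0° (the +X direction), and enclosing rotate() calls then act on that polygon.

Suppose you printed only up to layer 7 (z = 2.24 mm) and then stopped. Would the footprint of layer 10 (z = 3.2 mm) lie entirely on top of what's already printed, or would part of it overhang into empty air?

Compare the two slices. At z = 2.24: the cube is present — its section is the full 14×24 rectangle (area 336.00 mm²); the r=6.5 cylinder at (1.5, 9.5) gives a regular 8-gon of circumradius 6.5 (constant along its height) (area = (8/2)·6.500²·sin(360°/8) = 119.50 mm²); Taking the first minus the rest: starting from the 14×24 cube (336.00 mm²), the r=6.5 cylinder at (1.5, 9.5) partially overlaps it — only the 78.32 mm² overlap (of its 119.50 mm²) is removed, clipping the outline — area = 257.68 mm²; (whole slice rotated 5° about Z — lengths, areas and connectivity unchanged). At z = 3.2: the cube is present — its section is the full 14×24 rectangle (area 336.00 mm²); the r=6.5 cylinder at (1.5, 9.5) gives a regular 8-gon of circumradius 6.5 (constant along its height) (area = (8/2)·6.500²·sin(360°/8) = 119.50 mm²); Taking the first minus the rest: starting from the 14×24 cube (336.00 mm²), the r=6.5 cylinder at (1.5, 9.5) partially overlaps it — only the 78.32 mm² overlap (of its 119.50 mm²) is removed, clipping the outline — area = 257.68 mm²; (whole slice rotated 5° about Z — lengths, areas and connectivity unchanged). Checking containment: the cross-section at z = 3.2 is a subset of the cross-section at z = 2.24.

entirely on top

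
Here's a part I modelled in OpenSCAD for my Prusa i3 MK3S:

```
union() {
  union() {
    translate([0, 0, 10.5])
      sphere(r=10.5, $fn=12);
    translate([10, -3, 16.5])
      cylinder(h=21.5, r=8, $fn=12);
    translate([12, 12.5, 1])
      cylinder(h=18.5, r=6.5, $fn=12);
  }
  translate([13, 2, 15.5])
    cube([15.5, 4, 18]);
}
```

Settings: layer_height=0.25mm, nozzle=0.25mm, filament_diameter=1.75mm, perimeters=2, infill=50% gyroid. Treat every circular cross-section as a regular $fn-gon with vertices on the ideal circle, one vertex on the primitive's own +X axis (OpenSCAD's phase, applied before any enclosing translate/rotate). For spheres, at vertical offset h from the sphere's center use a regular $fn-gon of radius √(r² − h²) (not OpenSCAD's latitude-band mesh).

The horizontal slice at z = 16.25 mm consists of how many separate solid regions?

At z = 16.25 mm: the r=10.5 sphere slices to a regular 12-gon of circumradius 8.786 (√(r²−h²) with h=5.75 from center); the cylinder at (10, -3) is absent (z outside [16.5, 38]); the r=6.5 cylinder at (12, 12.5) contributes a regular 12-gon of circumradius 6.5; Combining (union): the 2 present regions are separate (no shared area or edge), so areas and boundary lengths simply add and each stays a separate island — 2 connected regions; the cube at (13, 2) (footprint 15.5×4) is included at this height; Merging all regions: the 2 present regions are separate (no shared area or edge), so areas and boundary lengths simply add and each stays a separate island — 3 connected regions. The result has 3 disconnected regions.

3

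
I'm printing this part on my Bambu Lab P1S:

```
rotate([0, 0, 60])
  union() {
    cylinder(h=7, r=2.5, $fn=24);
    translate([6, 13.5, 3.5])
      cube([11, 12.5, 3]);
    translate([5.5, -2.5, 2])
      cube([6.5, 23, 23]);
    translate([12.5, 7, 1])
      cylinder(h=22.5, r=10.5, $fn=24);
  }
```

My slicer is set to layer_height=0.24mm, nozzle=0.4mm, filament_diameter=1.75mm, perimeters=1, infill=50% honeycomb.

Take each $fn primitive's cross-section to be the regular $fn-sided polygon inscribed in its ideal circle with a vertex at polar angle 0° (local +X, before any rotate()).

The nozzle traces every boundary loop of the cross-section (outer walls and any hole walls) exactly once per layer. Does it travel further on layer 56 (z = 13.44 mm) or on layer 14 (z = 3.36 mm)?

Layer 56 (z = 13.44): the cylinder is not intersected at this z (z outside [0, 7]); the cube at (6, 13.5) is absent (z outside [3.5, 6.5]); the cube at (5.5, -2.5) is present — its section is the full 6.5×23 rectangle (perimeter 59.00 mm); the cylinder at (12.5, 7): section is a regular 24-gon, circumradius r=10.5 (perimeter = 2·24·10.500·sin(180°/24) = 65.79 mm); Combining (union): the regions partially overlap (shared area 121.57 mm²), so the edge portions inside another operand are dropped and the merged outline is re-measured after clipping — boundary = 75.13 mm; (rotated 60° about Z; rotation is an isometry so areas/perimeters/island counts are preserved). So its perimeter = 75.13 mm. Layer 14 (z = 3.36): the r=2.5 cylinder contributes a regular 24-gon of circumradius 2.5 (perimeter = 2·24·2.500·sin(180°/24) = 15.66 mm); the cube at (6, 13.5) is not intersected at this z (z outside [3.5, 6.5]); the 6.5×23 cube at (5.5, -2.5) contributes its full rectangle (perimeter 59.00 mm); the r=10.5 cylinder at (12.5, 7) gives a regular 24-gon of circumradius 10.5 (constant along its height) (perimeter = 2·24·10.500·sin(180°/24) = 65.79 mm); Taking the union: the regions partially overlap (shared area 121.57 mm²), so the edge portions inside another operand are dropped and the merged outline is re-measured after clipping — boundary = 90.79 mm; (whole slice rotated 60° about Z — lengths, areas and connectivity unchanged). So its perimeter = 90.79 mm. Layer 14 is larger (90.79 vs 75.13 mm).

layer 14 (z = 3.36 mm)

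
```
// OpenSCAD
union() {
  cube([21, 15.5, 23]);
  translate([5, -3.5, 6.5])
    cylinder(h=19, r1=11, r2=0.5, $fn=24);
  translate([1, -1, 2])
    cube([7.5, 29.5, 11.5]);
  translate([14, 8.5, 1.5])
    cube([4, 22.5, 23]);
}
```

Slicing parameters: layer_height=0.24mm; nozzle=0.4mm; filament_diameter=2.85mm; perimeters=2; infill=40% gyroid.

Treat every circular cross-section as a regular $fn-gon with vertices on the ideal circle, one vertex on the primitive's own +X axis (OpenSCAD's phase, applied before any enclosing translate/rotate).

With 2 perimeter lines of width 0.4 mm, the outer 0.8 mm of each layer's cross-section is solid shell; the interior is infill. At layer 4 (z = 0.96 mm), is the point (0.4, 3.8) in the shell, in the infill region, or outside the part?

shell

At z = 0.96 mm: the cube is present — its section is the full 21×15.5 rectangle; the cone at (5, -3.5) does not reach this height (z outside [6.5, 25.5]); the cube at (1, -1) does not reach this height (z outside [2, 13.5]); the cube at (14, 8.5) does not reach this height (z outside [1.5, 24.5]); Combining (union): only the 21×15.5 cube is present, so the union is just that shape — 1 connected region. Overall, the cross-section is a single solid region. The nearest boundary edge runs (0.00, 15.50)→(0.00, 0.00); distance from the point to it = 0.40 mm. The point is inside the cross-section, 0.40 mm from the nearest boundary — within the 0.8 mm shell band (2 × 0.4).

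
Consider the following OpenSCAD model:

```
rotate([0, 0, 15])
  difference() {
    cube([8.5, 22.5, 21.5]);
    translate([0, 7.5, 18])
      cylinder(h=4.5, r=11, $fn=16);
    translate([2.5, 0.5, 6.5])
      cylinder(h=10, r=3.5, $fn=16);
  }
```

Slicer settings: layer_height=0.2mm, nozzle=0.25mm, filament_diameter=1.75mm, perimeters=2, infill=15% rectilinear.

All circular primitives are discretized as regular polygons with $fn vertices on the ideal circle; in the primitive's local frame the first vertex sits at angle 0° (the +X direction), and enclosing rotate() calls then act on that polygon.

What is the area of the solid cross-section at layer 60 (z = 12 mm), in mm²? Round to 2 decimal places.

At z = 12 mm: the cube (footprint 8.5×22.5) is included at this height (area 191.25 mm²); the cylinder at (0, 7.5) does not reach this height (z outside [18, 22.5]); the cylinder at (2.5, 0.5): section is a regular 16-gon, circumradius r=3.5 (area = (16/2)·3.500²·sin(360°/16) = 37.50 mm²); Subtracting the remaining from the first: starting from the 8.5×22.5 cube (191.25 mm²), the r=3.5 cylinder at (2.5, 0.5) partially overlaps it — only the 20.16 mm² overlap (of its 37.50 mm²) is removed, clipping the outline — area = 171.09 mm²; (whole slice rotated 15° about Z — lengths, areas and connectivity unchanged). Overall, the cross-section is a single solid region. Net area = 171.09 mm².

171.09 mm²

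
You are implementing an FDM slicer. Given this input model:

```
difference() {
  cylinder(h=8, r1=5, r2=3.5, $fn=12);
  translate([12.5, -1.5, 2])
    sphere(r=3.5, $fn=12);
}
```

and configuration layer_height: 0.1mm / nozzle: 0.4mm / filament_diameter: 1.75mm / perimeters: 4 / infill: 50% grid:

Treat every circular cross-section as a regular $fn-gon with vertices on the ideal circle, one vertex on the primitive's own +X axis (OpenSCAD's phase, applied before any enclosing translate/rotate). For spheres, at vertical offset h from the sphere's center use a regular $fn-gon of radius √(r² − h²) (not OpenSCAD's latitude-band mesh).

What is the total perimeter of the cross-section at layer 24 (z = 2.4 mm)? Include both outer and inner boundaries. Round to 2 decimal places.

At z = 2.4 mm: the cone contributes a regular 12-gon of circumradius 4.550 (interpolated between r1=5 and r2=3.5 at t=0.300) (perimeter = 2·12·4.550·sin(180°/12) = 28.26 mm); the sphere at (12.5, -1.5): section is a regular 12-gon, circumradius = √(r²−h²) = √(3.5²−0.4²) = 3.477 (perimeter = 2·12·3.477·sin(180°/12) = 21.60 mm); Taking the first minus the rest: starting from the cone, the r=3.5 sphere at (12.5, -1.5) misses the remaining region (no effect) — boundary = 28.26 mm. Overall, the cross-section is a single solid region. Total boundary length (outer) = 28.26 mm.

28.26 mm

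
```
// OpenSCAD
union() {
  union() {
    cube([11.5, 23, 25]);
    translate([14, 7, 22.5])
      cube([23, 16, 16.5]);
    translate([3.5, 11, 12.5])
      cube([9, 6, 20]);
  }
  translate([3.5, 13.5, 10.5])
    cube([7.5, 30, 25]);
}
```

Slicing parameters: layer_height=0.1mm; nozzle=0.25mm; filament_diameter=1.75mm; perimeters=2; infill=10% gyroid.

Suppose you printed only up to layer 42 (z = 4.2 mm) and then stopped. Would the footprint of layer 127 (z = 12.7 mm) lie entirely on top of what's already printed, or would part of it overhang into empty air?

part overhangs

Compare the two slices. At z = 4.2: the cube (footprint 11.5×23) is included at this height (area 264.50 mm²); the cube at (14, 7) does not reach this height (z outside [22.5, 39]); the cube at (3.5, 11) does not reach this height (z outside [12.5, 32.5]); Taking the union: only the 11.5×23 cube is present, so the union is just that shape — area = 264.50 mm²; the cube at (3.5, 13.5) is not intersected at this z (z outside [10.5, 35.5]); Taking the union: only that combined region is present, so the union is just that shape — area = 264.50 mm². At z = 12.7: the cube (footprint 11.5×23) is included at this height (area 264.50 mm²); the cube at (14, 7) is not intersected at this z (z outside [22.5, 39]); the cube at (3.5, 11) is present — its section is the full 9×6 rectangle (area 54.00 mm²); Taking the union: the regions partially overlap — summed areas 318.50 mm² minus the doubly-counted overlap 48.00 mm² gives 270.50 mm² — area = 270.50 mm²; the cube at (3.5, 13.5) (footprint 7.5×30) is included at this height (area 225.00 mm²); Taking the union: the regions partially overlap — summed areas 495.50 mm² minus the doubly-counted overlap 71.25 mm² gives 424.25 mm² — area = 424.25 mm². Checking containment: at z = 12.7 the cross-section extends beyond the z = 4.2 cross-section by about 159.75 mm².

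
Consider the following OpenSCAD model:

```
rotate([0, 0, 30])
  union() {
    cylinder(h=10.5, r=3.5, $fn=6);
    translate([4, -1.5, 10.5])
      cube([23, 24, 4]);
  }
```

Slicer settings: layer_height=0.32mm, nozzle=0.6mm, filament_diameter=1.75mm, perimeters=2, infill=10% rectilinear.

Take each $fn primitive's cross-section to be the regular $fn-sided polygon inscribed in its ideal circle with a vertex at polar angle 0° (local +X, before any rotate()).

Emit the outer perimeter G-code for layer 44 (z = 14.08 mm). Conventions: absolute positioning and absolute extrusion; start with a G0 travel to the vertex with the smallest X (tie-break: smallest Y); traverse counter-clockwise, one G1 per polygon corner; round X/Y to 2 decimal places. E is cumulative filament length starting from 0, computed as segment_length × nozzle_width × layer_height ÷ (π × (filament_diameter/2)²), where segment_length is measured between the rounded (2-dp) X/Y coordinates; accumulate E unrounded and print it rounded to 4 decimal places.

At z = 14.08 mm: the cylinder does not reach this height (z outside [0, 10.5]); the 23×24 cube at (4, -1.5) contributes its full rectangle; Combining (union): only the 23×24 cube at (4, -1.5) is present, so the union is just that shape — 1 connected region; (rotated 30° about Z; rotation is an isometry so areas/perimeters/island counts are preserved). The outline is a single polygon with 4 vertices. Extrusion per mm of travel: 0.6 × 0.32 / (π × 0.875²) = 0.079824. Accumulating E over each segment gives final E = 7.5044.

G0 X-7.79 Y21.49 Z14.08
G1 X4.21 Y0.70 E1.9162
G1 X24.13 Y12.20 E3.7522
G1 X12.13 Y32.99 E5.6684
G1 X-7.79 Y21.49 E7.5044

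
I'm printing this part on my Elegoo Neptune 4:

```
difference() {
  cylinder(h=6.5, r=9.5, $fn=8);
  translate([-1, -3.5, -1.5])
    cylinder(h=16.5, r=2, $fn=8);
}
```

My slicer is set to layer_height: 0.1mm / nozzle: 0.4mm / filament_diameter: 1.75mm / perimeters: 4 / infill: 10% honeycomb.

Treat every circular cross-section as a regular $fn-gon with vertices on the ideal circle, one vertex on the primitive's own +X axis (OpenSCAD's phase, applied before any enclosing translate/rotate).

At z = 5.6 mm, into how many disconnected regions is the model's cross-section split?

At z = 5.6 mm: the r=9.5 cylinder contributes a regular 8-gon of circumradius 9.5; the cylinder at (-1, -3.5): section is a regular 8-gon, circumradius r=2; Subtracting the remaining from the first: starting from the r=9.5 cylinder, the r=2 cylinder at (-1, -3.5) lies wholly inside it (removes its full 11.31 mm² and its 12.25 mm outline becomes a hole wall) — 1 connected region with 1 hole. The result has 1 disconnected region.

1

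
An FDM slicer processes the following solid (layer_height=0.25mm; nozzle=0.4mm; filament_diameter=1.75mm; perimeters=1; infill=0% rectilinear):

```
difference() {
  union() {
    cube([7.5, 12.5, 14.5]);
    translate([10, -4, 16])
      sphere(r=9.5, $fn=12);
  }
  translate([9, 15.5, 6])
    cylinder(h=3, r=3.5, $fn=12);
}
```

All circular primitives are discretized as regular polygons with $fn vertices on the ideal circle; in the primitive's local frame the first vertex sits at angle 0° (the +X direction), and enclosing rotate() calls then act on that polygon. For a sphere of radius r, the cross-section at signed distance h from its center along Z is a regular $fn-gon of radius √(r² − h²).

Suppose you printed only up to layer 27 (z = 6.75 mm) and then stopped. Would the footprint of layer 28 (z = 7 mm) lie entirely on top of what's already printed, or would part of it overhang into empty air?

part overhangs

Compare the two slices. At z = 6.75: the cube (footprint 7.5×12.5) is included at this height (area 93.75 mm²); the sphere at (10, -4): section is a regular 12-gon, circumradius = √(r²−h²) = √(9.5²−9.25²) = 2.165 (area = (12/2)·2.165²·sin(360°/12) = 14.06 mm²); Taking the union: the 2 present regions are separate (no shared area or edge), so areas and boundary lengths simply add and each stays a separate island — area = 107.81 mm²; the r=3.5 cylinder at (9, 15.5) gives a regular 12-gon of circumradius 3.5 (constant along its height) (area = (12/2)·3.500²·sin(360°/12) = 36.75 mm²); After the difference (first − rest): starting from that combined region (107.81 mm²), the r=3.5 cylinder at (9, 15.5) partially overlaps it — only the 0.02 mm² overlap (of its 36.75 mm²) is removed, clipping the outline — area = 107.80 mm². At z = 7: the cube is present — its section is the full 7.5×12.5 rectangle (area 93.75 mm²); the r=9.5 sphere at (10, -4) slices to a regular 12-gon of circumradius 3.041 (√(r²−h²) with h=9 from center) (area = (12/2)·3.041²·sin(360°/12) = 27.75 mm²); Merging all regions: the 2 present regions are separate (no shared area or edge), so areas and boundary lengths simply add and each stays a separate island — area = 121.50 mm²; the r=3.5 cylinder at (9, 15.5) contributes a regular 12-gon of circumradius 3.5 (area = (12/2)·3.500²·sin(360°/12) = 36.75 mm²); After the difference (first − rest): starting from that combined region (121.50 mm²), the r=3.5 cylinder at (9, 15.5) partially overlaps it — only the 0.02 mm² overlap (of its 36.75 mm²) is removed, clipping the outline — area = 121.48 mm². Checking containment: at z = 7 the cross-section extends beyond the z = 6.75 cross-section by about 13.69 mm².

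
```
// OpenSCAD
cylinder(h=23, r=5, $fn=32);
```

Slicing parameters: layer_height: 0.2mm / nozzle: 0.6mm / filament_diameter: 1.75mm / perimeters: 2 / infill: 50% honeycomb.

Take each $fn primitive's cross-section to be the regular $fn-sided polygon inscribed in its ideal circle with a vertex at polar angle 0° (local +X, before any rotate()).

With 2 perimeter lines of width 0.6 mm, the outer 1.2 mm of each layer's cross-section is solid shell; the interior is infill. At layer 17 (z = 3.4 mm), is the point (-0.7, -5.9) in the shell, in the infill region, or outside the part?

outside

At z = 3.4 mm: the r=5 cylinder contributes a regular 32-gon of circumradius 5. Overall, the cross-section is a single solid region. The nearest boundary edge runs (-0.98, -4.90)→(-0.00, -5.00); distance from the point to it = 0.96 mm. The point is not inside any of the regions above, so it lies outside the cross-section (0.96 mm from the nearest boundary).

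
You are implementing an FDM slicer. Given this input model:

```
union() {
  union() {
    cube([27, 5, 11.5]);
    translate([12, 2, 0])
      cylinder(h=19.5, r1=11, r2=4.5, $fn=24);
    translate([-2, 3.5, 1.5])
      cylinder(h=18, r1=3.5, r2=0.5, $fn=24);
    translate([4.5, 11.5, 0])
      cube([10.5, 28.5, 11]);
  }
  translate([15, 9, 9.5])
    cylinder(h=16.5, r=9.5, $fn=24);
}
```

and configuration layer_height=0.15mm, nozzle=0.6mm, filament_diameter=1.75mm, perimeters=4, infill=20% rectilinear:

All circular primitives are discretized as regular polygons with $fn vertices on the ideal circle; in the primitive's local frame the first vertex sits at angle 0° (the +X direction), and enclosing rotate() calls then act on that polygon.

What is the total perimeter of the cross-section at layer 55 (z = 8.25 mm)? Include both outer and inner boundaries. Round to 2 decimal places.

At z = 8.25 mm: the cube is present — its section is the full 27×5 rectangle (perimeter 64.00 mm); the cone at (12, 2) (r1=11→r2=4.5) has section circumradius 8.250 here — a regular 24-gon (perimeter = 2·24·8.250·sin(180°/24) = 51.69 mm); the cone at (-2, 3.5) (r1=3.5→r2=0.5) has section circumradius 2.375 here — a regular 24-gon (perimeter = 2·24·2.375·sin(180°/24) = 14.88 mm); the 10.5×28.5 cube at (4.5, 11.5) contributes its full rectangle (perimeter 78.00 mm); Combining (union): the regions partially overlap (shared area 81.19 mm²), so the edge portions inside another operand are dropped and the merged outline is re-measured after clipping — boundary = 161.97 mm; the cylinder at (15, 9) is absent (z outside [9.5, 26]); Merging all regions: only that combined region is present, so the union is just that shape — boundary = 161.97 mm. Overall, the cross-section has 2 separate islands. Total boundary length (outer) = 161.97 mm.

161.97 mm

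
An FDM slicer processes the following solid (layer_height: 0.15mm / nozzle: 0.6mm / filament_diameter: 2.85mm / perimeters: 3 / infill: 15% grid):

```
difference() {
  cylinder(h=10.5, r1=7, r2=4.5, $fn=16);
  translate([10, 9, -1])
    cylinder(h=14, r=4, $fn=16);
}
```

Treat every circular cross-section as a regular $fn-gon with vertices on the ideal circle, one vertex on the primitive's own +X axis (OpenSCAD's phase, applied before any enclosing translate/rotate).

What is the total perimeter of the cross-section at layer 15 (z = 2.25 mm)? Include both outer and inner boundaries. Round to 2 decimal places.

At z = 2.25 mm: the cone: at t=0.214 of its height the radius interpolates to r₁+(r₂−r₁)t = 6.464, giving a regular 16-gon of that circumradius (perimeter = 2·16·6.464·sin(180°/16) = 40.36 mm); the r=4 cylinder at (10, 9) gives a regular 16-gon of circumradius 4 (constant along its height) (perimeter = 2·16·4.000·sin(180°/16) = 24.97 mm); Taking the first minus the rest: starting from the cone, the r=4 cylinder at (10, 9) misses the remaining region (no effect) — boundary = 40.36 mm. Overall, the cross-section is a single solid region. Total boundary length (outer) = 40.36 mm.

40.36 mm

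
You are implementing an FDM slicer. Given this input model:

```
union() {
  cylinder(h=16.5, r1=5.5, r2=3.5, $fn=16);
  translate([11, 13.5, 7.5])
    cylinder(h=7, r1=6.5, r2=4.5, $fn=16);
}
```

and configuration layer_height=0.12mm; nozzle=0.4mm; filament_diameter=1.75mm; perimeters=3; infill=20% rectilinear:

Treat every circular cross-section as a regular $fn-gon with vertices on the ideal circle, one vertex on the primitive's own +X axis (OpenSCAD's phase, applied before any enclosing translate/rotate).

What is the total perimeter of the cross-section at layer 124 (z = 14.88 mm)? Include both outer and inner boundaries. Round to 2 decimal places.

23.08 mm

At z = 14.88 mm: the cone: at t=0.902 of its height the radius interpolates to r₁+(r₂−r₁)t = 3.696, giving a regular 16-gon of that circumradius (perimeter = 2·16·3.696·sin(180°/16) = 23.08 mm); the cone at (11, 13.5) does not reach this height (z outside [7.5, 14.5]); Merging all regions: only the cone is present, so the union is just that shape — boundary = 23.08 mm. Overall, the cross-section is a single solid region. Total boundary length (outer) = 23.08 mm.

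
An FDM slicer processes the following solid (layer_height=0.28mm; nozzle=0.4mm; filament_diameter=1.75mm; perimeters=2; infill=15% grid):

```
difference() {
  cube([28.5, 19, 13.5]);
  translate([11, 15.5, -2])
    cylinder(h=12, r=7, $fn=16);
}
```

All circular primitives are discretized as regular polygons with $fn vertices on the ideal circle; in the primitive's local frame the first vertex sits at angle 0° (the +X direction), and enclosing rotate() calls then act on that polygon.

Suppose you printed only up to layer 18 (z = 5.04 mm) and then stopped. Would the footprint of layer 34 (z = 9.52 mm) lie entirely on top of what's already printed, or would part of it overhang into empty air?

entirely on top

Compare the two slices. At z = 5.04: the cube (footprint 28.5×19) is included at this height (area 541.50 mm²); the cylinder at (11, 15.5): section is a regular 16-gon, circumradius r=7 (area = (16/2)·7.000²·sin(360°/16) = 150.01 mm²); After the difference (first − rest): starting from the 28.5×19 cube (541.50 mm²), the r=7 cylinder at (11, 15.5) partially overlaps it — only the 121.25 mm² overlap (of its 150.01 mm²) is removed, clipping the outline — area = 420.25 mm². At z = 9.52: the 28.5×19 cube contributes its full rectangle (area 541.50 mm²); the cylinder at (11, 15.5): section is a regular 16-gon, circumradius r=7 (area = (16/2)·7.000²·sin(360°/16) = 150.01 mm²); Taking the first minus the rest: starting from the 28.5×19 cube (541.50 mm²), the r=7 cylinder at (11, 15.5) partially overlaps it — only the 121.25 mm² overlap (of its 150.01 mm²) is removed, clipping the outline — area = 420.25 mm². Checking containment: the cross-section at z = 9.52 is a subset of the cross-section at z = 5.04.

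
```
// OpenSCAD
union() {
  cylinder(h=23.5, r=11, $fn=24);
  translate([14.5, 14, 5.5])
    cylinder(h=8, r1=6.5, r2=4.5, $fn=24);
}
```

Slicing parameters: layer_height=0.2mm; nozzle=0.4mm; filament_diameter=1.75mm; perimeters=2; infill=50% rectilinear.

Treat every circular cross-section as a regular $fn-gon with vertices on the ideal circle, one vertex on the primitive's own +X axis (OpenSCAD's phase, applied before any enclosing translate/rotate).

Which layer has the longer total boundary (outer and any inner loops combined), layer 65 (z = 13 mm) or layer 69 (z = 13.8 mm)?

layer 65 (z = 13 mm)

Layer 65 (z = 13): the r=11 cylinder contributes a regular 24-gon of circumradius 11 (perimeter = 2·24·11.000·sin(180°/24) = 68.92 mm); the cone at (14.5, 14): at t=0.938 of its height the radius interpolates to r₁+(r₂−r₁)t = 4.625, giving a regular 24-gon of that circumradius (perimeter = 2·24·4.625·sin(180°/24) = 28.98 mm); Taking the union: the 2 present regions are separate (no shared area or edge), so areas and boundary lengths simply add and each stays a separate island — boundary = 97.89 mm. So its perimeter = 97.89 mm. Layer 69 (z = 13.8): the r=11 cylinder contributes a regular 24-gon of circumradius 11 (perimeter = 2·24·11.000·sin(180°/24) = 68.92 mm); the cone at (14.5, 14) does not reach this height (z outside [5.5, 13.5]); Taking the union: only the r=11 cylinder is present, so the union is just that shape — boundary = 68.92 mm. So its perimeter = 68.92 mm. Layer 65 is larger (97.89 vs 68.92 mm).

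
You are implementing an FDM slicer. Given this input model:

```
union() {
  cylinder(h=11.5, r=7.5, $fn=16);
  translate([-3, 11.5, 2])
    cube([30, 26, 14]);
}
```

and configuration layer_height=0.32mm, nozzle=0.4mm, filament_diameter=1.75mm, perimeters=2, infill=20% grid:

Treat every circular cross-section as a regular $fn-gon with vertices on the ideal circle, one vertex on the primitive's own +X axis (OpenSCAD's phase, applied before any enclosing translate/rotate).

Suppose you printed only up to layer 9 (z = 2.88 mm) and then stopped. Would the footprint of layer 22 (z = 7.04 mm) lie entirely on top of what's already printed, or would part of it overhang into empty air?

Compare the two slices. At z = 2.88: the cylinder: section is a regular 16-gon, circumradius r=7.5 (area = (16/2)·7.500²·sin(360°/16) = 172.21 mm²); the cube at (-3, 11.5) (footprint 30×26) is included at this height (area 780.00 mm²); Taking the union: the 2 present regions are separate (no shared area or edge), so areas and boundary lengths simply add and each stays a separate island — area = 952.21 mm². At z = 7.04: the r=7.5 cylinder gives a regular 16-gon of circumradius 7.5 (constant along its height) (area = (16/2)·7.500²·sin(360°/16) = 172.21 mm²); the 30×26 cube at (-3, 11.5) contributes its full rectangle (area 780.00 mm²); Combining (union): the 2 present regions are separate (no shared area or edge), so areas and boundary lengths simply add and each stays a separate island — area = 952.21 mm². Checking containment: the cross-section at z = 7.04 is a subset of the cross-section at z = 2.88.

entirely on top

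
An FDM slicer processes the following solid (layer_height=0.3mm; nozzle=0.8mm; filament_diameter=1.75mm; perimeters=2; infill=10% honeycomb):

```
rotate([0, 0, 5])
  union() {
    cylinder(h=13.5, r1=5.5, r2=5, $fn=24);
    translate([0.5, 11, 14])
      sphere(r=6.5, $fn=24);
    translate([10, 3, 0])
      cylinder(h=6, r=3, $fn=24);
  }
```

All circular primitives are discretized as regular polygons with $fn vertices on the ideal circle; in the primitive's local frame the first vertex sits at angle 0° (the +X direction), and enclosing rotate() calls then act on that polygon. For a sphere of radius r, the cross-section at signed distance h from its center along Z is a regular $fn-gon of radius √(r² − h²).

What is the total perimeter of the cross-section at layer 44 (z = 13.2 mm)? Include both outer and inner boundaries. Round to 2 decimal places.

65.81 mm

At z = 13.2 mm: the cone contributes a regular 24-gon of circumradius 5.011 (interpolated between r1=5.5 and r2=5 at t=0.978) (perimeter = 2·24·5.011·sin(180°/24) = 31.40 mm); the r=6.5 sphere at (0.5, 11) slices to a regular 24-gon of circumradius 6.451 (√(r²−h²) with h=0.8 from center) (perimeter = 2·24·6.451·sin(180°/24) = 40.41 mm); the cylinder at (10, 3) is not intersected at this z (z outside [0, 6]); Merging all regions: the regions partially overlap (shared area 0.75 mm²), so the edge portions inside another operand are dropped and the merged outline is re-measured after clipping — boundary = 65.81 mm; (rotated 5° about Z; rotation is an isometry so areas/perimeters/island counts are preserved). Overall, the cross-section is a single solid region. Total boundary length (outer) = 65.81 mm.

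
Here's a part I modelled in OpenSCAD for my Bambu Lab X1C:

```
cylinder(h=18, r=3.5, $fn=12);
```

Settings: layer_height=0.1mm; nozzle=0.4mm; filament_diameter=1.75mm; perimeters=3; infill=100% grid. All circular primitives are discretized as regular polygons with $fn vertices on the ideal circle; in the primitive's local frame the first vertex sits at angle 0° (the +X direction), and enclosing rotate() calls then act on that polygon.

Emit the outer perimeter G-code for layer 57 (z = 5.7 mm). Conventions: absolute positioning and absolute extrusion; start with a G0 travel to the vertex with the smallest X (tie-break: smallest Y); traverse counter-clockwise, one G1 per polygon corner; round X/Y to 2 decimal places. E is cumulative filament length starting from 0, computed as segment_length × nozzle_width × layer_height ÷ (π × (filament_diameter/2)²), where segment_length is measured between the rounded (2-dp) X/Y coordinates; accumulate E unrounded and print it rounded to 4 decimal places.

G0 X-3.50 Y0.00 Z5.70
G1 X-3.03 Y-1.75 E0.0301
G1 X-1.75 Y-3.03 E0.0602
G1 X0.00 Y-3.50 E0.0904
G1 X1.75 Y-3.03 E0.1205
G1 X3.03 Y-1.75 E0.1506
G1 X3.50 Y0.00 E0.1807
G1 X3.03 Y1.75 E0.2109
G1 X1.75 Y3.03 E0.2410
G1 X0.00 Y3.50 E0.2711
G1 X-1.75 Y3.03 E0.3012
G1 X-3.03 Y1.75 E0.3314
G1 X-3.50 Y0.00 E0.3615

At z = 5.7 mm: the r=3.5 cylinder contributes a regular 12-gon of circumradius 3.5. The outline is a single polygon with 12 vertices. Extrusion per mm of travel: 0.4 × 0.1 / (π × 0.875²) = 0.016630. Accumulating E over each segment gives final E = 0.3615.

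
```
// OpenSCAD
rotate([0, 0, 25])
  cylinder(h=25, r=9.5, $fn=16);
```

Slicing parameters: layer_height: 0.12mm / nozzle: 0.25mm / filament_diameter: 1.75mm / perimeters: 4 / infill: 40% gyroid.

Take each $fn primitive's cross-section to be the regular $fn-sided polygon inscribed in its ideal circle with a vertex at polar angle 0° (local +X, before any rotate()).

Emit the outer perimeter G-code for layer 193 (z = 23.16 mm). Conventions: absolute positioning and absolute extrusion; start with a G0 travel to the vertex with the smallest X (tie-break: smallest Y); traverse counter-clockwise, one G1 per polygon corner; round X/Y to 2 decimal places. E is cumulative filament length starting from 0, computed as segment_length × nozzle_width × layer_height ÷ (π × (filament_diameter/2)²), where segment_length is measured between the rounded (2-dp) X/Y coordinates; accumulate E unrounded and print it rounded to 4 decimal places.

At z = 23.16 mm: the r=9.5 cylinder contributes a regular 16-gon of circumradius 9.5; (whole slice rotated 25° about Z — lengths, areas and connectivity unchanged). The outline is a single polygon with 16 vertices. Extrusion per mm of travel: 0.25 × 0.12 / (π × 0.875²) = 0.012473. Accumulating E over each segment gives final E = 0.7397.

G0 X-9.49 Y-0.41 Z23.16
G1 X-8.61 Y-4.01 E0.0462
G1 X-6.42 Y-7.00 E0.0924
G1 X-3.25 Y-8.93 E0.1387
G1 X0.41 Y-9.49 E0.1849
G1 X4.01 Y-8.61 E0.2311
G1 X7.00 Y-6.42 E0.2774
G1 X8.93 Y-3.25 E0.3237
G1 X9.49 Y0.41 E0.3698
G1 X8.61 Y4.01 E0.4161
G1 X6.42 Y7.00 E0.4623
G1 X3.25 Y8.93 E0.5086
G1 X-0.41 Y9.49 E0.5548
G1 X-4.01 Y8.61 E0.6010
G1 X-7.00 Y6.42 E0.6472
G1 X-8.93 Y3.25 E0.6935
G1 X-9.49 Y-0.41 E0.7397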